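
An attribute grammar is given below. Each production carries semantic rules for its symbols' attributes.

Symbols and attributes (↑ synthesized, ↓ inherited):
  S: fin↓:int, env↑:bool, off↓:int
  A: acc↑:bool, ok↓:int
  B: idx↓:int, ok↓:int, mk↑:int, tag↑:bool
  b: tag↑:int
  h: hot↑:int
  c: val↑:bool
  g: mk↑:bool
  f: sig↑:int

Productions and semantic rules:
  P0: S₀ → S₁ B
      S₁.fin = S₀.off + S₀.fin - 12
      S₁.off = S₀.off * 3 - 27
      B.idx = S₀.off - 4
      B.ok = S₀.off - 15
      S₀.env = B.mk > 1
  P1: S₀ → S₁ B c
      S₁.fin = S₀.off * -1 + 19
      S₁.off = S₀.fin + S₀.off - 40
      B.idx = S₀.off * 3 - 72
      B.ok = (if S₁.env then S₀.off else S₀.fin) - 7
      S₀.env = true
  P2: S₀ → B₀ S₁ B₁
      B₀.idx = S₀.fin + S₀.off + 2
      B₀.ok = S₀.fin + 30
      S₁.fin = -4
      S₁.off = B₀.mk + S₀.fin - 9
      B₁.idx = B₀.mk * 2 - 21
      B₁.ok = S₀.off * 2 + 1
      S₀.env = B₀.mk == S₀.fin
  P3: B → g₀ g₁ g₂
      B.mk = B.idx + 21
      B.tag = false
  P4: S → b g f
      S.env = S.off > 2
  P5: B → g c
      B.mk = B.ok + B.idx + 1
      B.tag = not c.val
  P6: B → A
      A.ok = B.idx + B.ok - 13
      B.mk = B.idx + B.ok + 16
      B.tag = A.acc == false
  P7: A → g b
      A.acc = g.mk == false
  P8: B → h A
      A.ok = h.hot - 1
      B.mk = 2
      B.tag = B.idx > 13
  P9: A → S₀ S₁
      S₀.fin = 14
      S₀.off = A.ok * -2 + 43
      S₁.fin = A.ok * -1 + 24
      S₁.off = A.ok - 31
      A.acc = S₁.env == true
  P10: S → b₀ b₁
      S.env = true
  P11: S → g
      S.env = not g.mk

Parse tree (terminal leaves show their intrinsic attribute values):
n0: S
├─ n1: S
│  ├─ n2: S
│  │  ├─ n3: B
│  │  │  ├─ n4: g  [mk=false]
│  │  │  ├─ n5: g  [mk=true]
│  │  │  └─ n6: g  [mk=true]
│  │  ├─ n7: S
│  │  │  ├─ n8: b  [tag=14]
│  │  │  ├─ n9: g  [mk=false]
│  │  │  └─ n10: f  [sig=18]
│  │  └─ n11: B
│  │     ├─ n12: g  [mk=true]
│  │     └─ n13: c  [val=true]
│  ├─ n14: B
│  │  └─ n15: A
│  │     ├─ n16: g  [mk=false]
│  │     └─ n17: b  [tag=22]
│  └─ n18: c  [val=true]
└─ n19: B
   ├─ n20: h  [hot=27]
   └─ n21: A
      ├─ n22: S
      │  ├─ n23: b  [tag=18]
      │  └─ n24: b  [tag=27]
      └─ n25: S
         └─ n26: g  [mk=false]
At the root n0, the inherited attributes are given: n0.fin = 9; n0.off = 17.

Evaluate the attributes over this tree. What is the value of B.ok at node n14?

1. n0.fin = 9  [given at root]
2. n0.off = 17  [given at root]
3. n1.fin = 14  [S₀.off + S₀.fin - 12]
4. n1.off = 24  [S₀.off * 3 - 27]
5. n2.fin = -5  [S₀.off * -1 + 19]
6. n2.off = -2  [S₀.fin + S₀.off - 40]
7. n3.idx = -5  [S₀.fin + S₀.off + 2]
8. n3.ok = 25  [S₀.fin + 30]
9. n4.mk = false  [terminal]
10. n5.mk = true  [terminal]
11. n6.mk = true  [terminal]
12. n3.mk = 16  [B.idx + 21]
13. n3.tag = false  [false]
14. n7.fin = -4  [-4]
15. n7.off = 2  [B₀.mk + S₀.fin - 9]
16. n8.tag = 14  [terminal]
17. n9.mk = false  [terminal]
18. n10.sig = 18  [terminal]
19. n7.env = false  [S.off > 2]
20. n11.idx = 11  [B₀.mk * 2 - 21]
21. n11.ok = -3  [S₀.off * 2 + 1]
22. n12.mk = true  [terminal]
23. n13.val = true  [terminal]
24. n11.mk = 9  [B.ok + B.idx + 1]
25. n11.tag = false  [not c.val]
26. n2.env = false  [B₀.mk == S₀.fin]
27. n14.idx = 0  [S₀.off * 3 - 72]
28. n14.ok = 7  [(if S₁.env then S₀.off else S₀.fin) - 7]
29. n15.ok = -6  [B.idx + B.ok - 13]
30. n16.mk = false  [terminal]
31. n17.tag = 22  [terminal]
32. n15.acc = true  [g.mk == false]
33. n14.mk = 23  [B.idx + B.ok + 16]
34. n14.tag = false  [A.acc == false]
35. n18.val = true  [terminal]
36. n1.env = true  [true]
37. n19.idx = 13  [S₀.off - 4]
38. n19.ok = 2  [S₀.off - 15]
39. n20.hot = 27  [terminal]
40. n21.ok = 26  [h.hot - 1]
41. n22.fin = 14  [14]
42. n22.off = -9  [A.ok * -2 + 43]
43. n23.tag = 18  [terminal]
44. n24.tag = 27  [terminal]
45. n22.env = true  [true]
46. n25.fin = -2  [A.ok * -1 + 24]
47. n25.off = -5  [A.ok - 31]
48. n26.mk = false  [terminal]
49. n25.env = true  [not g.mk]
50. n21.acc = true  [S₁.env == true]
51. n19.mk = 2  [2]
52. n19.tag = false  [B.idx > 13]
53. n0.env = true  [B.mk > 1]

7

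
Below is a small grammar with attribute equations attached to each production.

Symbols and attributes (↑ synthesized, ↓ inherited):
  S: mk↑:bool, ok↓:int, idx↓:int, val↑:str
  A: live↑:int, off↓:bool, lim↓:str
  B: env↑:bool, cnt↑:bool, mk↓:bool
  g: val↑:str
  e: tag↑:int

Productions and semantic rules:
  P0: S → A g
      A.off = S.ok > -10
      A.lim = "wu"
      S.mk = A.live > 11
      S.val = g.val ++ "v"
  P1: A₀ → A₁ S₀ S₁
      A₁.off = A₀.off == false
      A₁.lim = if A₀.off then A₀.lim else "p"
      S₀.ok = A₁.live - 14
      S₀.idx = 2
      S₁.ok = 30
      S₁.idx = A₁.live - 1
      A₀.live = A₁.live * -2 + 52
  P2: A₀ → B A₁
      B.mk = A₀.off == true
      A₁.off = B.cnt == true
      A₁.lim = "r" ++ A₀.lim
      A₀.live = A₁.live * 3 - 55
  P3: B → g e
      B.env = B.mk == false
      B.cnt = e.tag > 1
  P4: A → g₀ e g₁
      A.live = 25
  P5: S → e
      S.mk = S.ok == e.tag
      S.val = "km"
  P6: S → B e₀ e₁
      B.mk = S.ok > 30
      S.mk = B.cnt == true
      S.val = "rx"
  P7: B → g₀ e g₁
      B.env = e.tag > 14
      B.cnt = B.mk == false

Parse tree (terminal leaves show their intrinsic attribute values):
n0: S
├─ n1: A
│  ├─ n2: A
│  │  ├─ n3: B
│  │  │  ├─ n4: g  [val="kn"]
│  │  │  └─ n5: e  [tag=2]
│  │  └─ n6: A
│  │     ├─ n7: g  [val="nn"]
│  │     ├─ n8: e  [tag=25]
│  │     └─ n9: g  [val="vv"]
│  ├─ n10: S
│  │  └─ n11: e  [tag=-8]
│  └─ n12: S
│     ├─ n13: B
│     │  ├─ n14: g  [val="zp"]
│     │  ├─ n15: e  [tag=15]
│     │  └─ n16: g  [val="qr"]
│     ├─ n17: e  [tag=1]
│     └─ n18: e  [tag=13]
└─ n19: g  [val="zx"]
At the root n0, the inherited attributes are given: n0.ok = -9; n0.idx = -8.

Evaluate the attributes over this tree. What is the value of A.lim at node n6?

1. n0.ok = -9  [given at root]
2. n0.idx = -8  [given at root]
3. n1.off = true  [S.ok > -10]
4. n1.lim = "wu"  ["wu"]
5. n2.off = false  [A₀.off == false]
6. n2.lim = "wu"  [if A₀.off then A₀.lim else "p"]
7. n3.mk = false  [A₀.off == true]
8. n4.val = "kn"  [terminal]
9. n5.tag = 2  [terminal]
10. n3.env = true  [B.mk == false]
11. n3.cnt = true  [e.tag > 1]
12. n6.off = true  [B.cnt == true]
13. n6.lim = "rwu"  ["r" ++ A₀.lim]
14. n7.val = "nn"  [terminal]
15. n8.tag = 25  [terminal]
16. n9.val = "vv"  [terminal]
17. n6.live = 25  [25]
18. n2.live = 20  [A₁.live * 3 - 55]
19. n10.ok = 6  [A₁.live - 14]
20. n10.idx = 2  [2]
21. n11.tag = -8  [terminal]
22. n10.mk = false  [S.ok == e.tag]
23. n10.val = "km"  ["km"]
24. n12.ok = 30  [30]
25. n12.idx = 19  [A₁.live - 1]
26. n13.mk = false  [S.ok > 30]
27. n14.val = "zp"  [terminal]
28. n15.tag = 15  [terminal]
29. n16.val = "qr"  [terminal]
30. n13.env = true  [e.tag > 14]
31. n13.cnt = true  [B.mk == false]
32. n17.tag = 1  [terminal]
33. n18.tag = 13  [terminal]
34. n12.mk = true  [B.cnt == true]
35. n12.val = "rx"  ["rx"]
36. n1.live = 12  [A₁.live * -2 + 52]
37. n19.val = "zx"  [terminal]
38. n0.mk = true  [A.live > 11]
39. n0.val = "zxv"  [g.val ++ "v"]

"rwu"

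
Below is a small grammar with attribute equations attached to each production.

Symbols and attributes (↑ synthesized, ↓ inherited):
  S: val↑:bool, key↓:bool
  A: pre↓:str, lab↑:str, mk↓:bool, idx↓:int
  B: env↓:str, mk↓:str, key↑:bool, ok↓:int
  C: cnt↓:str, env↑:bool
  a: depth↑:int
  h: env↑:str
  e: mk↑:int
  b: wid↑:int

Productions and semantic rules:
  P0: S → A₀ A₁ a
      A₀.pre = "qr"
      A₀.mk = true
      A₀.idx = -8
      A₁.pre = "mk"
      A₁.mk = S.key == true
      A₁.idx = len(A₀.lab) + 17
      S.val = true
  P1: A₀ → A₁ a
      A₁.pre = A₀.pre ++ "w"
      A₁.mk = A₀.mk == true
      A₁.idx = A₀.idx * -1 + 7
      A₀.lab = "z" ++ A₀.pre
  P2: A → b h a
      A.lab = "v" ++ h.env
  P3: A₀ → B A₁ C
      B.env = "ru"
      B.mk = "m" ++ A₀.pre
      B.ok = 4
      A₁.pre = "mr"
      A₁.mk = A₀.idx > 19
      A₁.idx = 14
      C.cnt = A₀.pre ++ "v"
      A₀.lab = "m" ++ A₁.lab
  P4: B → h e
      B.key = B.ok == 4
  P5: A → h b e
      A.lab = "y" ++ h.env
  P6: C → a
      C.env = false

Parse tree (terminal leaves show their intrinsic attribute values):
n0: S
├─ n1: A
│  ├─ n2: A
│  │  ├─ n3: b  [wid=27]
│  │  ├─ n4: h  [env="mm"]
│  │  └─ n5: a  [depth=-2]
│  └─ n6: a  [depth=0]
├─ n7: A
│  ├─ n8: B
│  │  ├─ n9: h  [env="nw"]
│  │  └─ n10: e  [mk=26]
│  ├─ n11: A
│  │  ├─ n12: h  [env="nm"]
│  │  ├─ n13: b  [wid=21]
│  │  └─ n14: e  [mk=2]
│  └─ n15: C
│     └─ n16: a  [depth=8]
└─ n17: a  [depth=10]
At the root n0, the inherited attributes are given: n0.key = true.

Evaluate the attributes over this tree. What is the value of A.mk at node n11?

true

1. n0.key = true  [given at root]
2. n1.pre = "qr"  ["qr"]
3. n1.mk = true  [true]
4. n1.idx = -8  [-8]
5. n2.pre = "qrw"  [A₀.pre ++ "w"]
6. n2.mk = true  [A₀.mk == true]
7. n2.idx = 15  [A₀.idx * -1 + 7]
8. n3.wid = 27  [terminal]
9. n4.env = "mm"  [terminal]
10. n5.depth = -2  [terminal]
11. n2.lab = "vmm"  ["v" ++ h.env]
12. n6.depth = 0  [terminal]
13. n1.lab = "zqr"  ["z" ++ A₀.pre]
14. n7.pre = "mk"  ["mk"]
15. n7.mk = true  [S.key == true]
16. n7.idx = 20  [len(A₀.lab) + 17]
17. n8.env = "ru"  ["ru"]
18. n8.mk = "mmk"  ["m" ++ A₀.pre]
19. n8.ok = 4  [4]
20. n9.env = "nw"  [terminal]
21. n10.mk = 26  [terminal]
22. n8.key = true  [B.ok == 4]
23. n11.pre = "mr"  ["mr"]
24. n11.mk = true  [A₀.idx > 19]
25. n11.idx = 14  [14]
26. n12.env = "nm"  [terminal]
27. n13.wid = 21  [terminal]
28. n14.mk = 2  [terminal]
29. n11.lab = "ynm"  ["y" ++ h.env]
30. n15.cnt = "mkv"  [A₀.pre ++ "v"]
31. n16.depth = 8  [terminal]
32. n15.env = false  [false]
33. n7.lab = "mynm"  ["m" ++ A₁.lab]
34. n17.depth = 10  [terminal]
35. n0.val = true  [true]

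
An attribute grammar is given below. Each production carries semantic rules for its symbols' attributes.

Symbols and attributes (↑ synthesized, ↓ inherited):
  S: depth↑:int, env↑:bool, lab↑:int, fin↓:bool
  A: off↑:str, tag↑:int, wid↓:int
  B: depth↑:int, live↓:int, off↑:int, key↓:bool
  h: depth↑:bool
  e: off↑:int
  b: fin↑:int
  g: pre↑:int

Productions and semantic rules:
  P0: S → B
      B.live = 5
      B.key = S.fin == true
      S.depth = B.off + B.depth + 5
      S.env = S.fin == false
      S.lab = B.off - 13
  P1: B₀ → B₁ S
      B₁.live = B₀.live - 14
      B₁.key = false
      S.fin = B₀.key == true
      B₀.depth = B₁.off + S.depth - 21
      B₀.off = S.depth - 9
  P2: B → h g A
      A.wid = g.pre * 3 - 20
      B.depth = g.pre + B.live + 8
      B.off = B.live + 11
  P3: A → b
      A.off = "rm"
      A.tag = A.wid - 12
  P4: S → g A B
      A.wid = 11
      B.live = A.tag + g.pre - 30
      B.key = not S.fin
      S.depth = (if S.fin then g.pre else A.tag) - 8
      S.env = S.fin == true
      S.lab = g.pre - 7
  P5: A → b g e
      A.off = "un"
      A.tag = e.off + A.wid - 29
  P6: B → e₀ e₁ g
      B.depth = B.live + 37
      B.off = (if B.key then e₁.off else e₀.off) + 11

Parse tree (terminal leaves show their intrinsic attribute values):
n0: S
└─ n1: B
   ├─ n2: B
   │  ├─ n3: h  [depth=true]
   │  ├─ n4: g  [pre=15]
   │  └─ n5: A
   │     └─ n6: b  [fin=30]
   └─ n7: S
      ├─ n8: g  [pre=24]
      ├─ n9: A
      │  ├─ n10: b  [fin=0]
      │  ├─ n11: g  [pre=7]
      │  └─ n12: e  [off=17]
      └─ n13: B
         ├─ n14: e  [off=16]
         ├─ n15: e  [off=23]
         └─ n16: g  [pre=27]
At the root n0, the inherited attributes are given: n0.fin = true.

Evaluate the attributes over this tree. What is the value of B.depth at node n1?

-3

1. n0.fin = true  [given at root]
2. n1.live = 5  [5]
3. n1.key = true  [S.fin == true]
4. n2.live = -9  [B₀.live - 14]
5. n2.key = false  [false]
6. n3.depth = true  [terminal]
7. n4.pre = 15  [terminal]
8. n5.wid = 25  [g.pre * 3 - 20]
9. n6.fin = 30  [terminal]
10. n5.off = "rm"  ["rm"]
11. n5.tag = 13  [A.wid - 12]
12. n2.depth = 14  [g.pre + B.live + 8]
13. n2.off = 2  [B.live + 11]
14. n7.fin = true  [B₀.key == true]
15. n8.pre = 24  [terminal]
16. n9.wid = 11  [11]
17. n10.fin = 0  [terminal]
18. n11.pre = 7  [terminal]
19. n12.off = 17  [terminal]
20. n9.off = "un"  ["un"]
21. n9.tag = -1  [e.off + A.wid - 29]
22. n13.live = -7  [A.tag + g.pre - 30]
23. n13.key = false  [not S.fin]
24. n14.off = 16  [terminal]
25. n15.off = 23  [terminal]
26. n16.pre = 27  [terminal]
27. n13.depth = 30  [B.live + 37]
28. n13.off = 27  [(if B.key then e₁.off else e₀.off) + 11]
29. n7.depth = 16  [(if S.fin then g.pre else A.tag) - 8]
30. n7.env = true  [S.fin == true]
31. n7.lab = 17  [g.pre - 7]
32. n1.depth = -3  [B₁.off + S.depth - 21]
33. n1.off = 7  [S.depth - 9]
34. n0.depth = 9  [B.off + B.depth + 5]
35. n0.env = false  [S.fin == false]
36. n0.lab = -6  [B.off - 13]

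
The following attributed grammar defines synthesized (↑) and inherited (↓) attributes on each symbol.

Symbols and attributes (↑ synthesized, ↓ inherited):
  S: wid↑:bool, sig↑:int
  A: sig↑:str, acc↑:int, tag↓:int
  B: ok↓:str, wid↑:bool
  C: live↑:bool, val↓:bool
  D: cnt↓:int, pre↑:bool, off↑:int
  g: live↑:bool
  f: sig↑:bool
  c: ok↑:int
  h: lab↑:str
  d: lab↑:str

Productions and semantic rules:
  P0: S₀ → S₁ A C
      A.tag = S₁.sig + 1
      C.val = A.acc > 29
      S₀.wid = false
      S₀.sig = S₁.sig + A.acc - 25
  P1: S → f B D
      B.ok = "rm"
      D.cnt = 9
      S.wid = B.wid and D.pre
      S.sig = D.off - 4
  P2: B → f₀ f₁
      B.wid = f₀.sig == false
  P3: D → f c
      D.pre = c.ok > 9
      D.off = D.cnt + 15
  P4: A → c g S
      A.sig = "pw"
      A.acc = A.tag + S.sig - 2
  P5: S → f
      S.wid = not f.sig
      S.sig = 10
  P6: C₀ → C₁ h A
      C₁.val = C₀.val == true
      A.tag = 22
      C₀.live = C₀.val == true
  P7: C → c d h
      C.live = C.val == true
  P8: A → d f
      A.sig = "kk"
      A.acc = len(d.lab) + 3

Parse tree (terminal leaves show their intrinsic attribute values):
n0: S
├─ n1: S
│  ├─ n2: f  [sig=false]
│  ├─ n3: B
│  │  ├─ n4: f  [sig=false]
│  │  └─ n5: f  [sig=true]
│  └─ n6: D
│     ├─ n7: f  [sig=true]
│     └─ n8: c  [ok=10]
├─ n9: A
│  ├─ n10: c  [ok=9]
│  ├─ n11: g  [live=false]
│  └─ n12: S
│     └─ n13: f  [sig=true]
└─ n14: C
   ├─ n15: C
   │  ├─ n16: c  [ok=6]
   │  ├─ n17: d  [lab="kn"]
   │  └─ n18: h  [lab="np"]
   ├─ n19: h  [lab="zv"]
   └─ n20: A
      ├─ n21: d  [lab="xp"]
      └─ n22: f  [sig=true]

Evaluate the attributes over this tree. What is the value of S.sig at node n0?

1. n2.sig = false  [terminal]
2. n3.ok = "rm"  ["rm"]
3. n4.sig = false  [terminal]
4. n5.sig = true  [terminal]
5. n3.wid = true  [f₀.sig == false]
6. n6.cnt = 9  [9]
7. n7.sig = true  [terminal]
8. n8.ok = 10  [terminal]
9. n6.pre = true  [c.ok > 9]
10. n6.off = 24  [D.cnt + 15]
11. n1.wid = true  [B.wid and D.pre]
12. n1.sig = 20  [D.off - 4]
13. n9.tag = 21  [S₁.sig + 1]
14. n10.ok = 9  [terminal]
15. n11.live = false  [terminal]
16. n13.sig = true  [terminal]
17. n12.wid = false  [not f.sig]
18. n12.sig = 10  [10]
19. n9.sig = "pw"  ["pw"]
20. n9.acc = 29  [A.tag + S.sig - 2]
21. n14.val = false  [A.acc > 29]
22. n15.val = false  [C₀.val == true]
23. n16.ok = 6  [terminal]
24. n17.lab = "kn"  [terminal]
25. n18.lab = "np"  [terminal]
26. n15.live = false  [C.val == true]
27. n19.lab = "zv"  [terminal]
28. n20.tag = 22  [22]
29. n21.lab = "xp"  [terminal]
30. n22.sig = true  [terminal]
31. n20.sig = "kk"  ["kk"]
32. n20.acc = 5  [len(d.lab) + 3]
33. n14.live = false  [C₀.val == true]
34. n0.wid = false  [false]
35. n0.sig = 24  [S₁.sig + A.acc - 25]

24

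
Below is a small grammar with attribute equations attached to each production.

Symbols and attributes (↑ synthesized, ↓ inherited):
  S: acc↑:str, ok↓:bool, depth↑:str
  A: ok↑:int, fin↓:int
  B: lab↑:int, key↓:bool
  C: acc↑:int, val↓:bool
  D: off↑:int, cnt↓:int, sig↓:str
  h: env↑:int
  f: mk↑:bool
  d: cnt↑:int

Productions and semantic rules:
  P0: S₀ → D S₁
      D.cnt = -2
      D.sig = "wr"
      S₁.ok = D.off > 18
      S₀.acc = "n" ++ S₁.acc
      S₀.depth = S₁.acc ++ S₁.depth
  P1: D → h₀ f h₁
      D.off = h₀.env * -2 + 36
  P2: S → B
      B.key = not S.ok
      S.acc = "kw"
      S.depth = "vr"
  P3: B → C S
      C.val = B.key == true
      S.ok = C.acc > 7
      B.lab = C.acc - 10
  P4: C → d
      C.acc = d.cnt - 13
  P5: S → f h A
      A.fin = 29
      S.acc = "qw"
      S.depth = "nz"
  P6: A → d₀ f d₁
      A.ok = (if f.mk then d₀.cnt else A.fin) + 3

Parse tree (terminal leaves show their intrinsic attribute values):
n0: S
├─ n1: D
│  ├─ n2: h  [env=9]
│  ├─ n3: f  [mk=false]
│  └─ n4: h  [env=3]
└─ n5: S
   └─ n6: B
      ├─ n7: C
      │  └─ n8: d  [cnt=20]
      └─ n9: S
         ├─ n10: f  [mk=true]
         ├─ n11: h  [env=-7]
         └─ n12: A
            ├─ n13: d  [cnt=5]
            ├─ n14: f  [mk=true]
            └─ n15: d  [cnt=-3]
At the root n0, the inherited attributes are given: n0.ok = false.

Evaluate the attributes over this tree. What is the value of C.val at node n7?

true

1. n0.ok = false  [given at root]
2. n1.cnt = -2  [-2]
3. n1.sig = "wr"  ["wr"]
4. n2.env = 9  [terminal]
5. n3.mk = false  [terminal]
6. n4.env = 3  [terminal]
7. n1.off = 18  [h₀.env * -2 + 36]
8. n5.ok = false  [D.off > 18]
9. n6.key = true  [not S.ok]
10. n7.val = true  [B.key == true]
11. n8.cnt = 20  [terminal]
12. n7.acc = 7  [d.cnt - 13]
13. n9.ok = false  [C.acc > 7]
14. n10.mk = true  [terminal]
15. n11.env = -7  [terminal]
16. n12.fin = 29  [29]
17. n13.cnt = 5  [terminal]
18. n14.mk = true  [terminal]
19. n15.cnt = -3  [terminal]
20. n12.ok = 8  [(if f.mk then d₀.cnt else A.fin) + 3]
21. n9.acc = "qw"  ["qw"]
22. n9.depth = "nz"  ["nz"]
23. n6.lab = -3  [C.acc - 10]
24. n5.acc = "kw"  ["kw"]
25. n5.depth = "vr"  ["vr"]
26. n0.acc = "nkw"  ["n" ++ S₁.acc]
27. n0.depth = "kwvr"  [S₁.acc ++ S₁.depth]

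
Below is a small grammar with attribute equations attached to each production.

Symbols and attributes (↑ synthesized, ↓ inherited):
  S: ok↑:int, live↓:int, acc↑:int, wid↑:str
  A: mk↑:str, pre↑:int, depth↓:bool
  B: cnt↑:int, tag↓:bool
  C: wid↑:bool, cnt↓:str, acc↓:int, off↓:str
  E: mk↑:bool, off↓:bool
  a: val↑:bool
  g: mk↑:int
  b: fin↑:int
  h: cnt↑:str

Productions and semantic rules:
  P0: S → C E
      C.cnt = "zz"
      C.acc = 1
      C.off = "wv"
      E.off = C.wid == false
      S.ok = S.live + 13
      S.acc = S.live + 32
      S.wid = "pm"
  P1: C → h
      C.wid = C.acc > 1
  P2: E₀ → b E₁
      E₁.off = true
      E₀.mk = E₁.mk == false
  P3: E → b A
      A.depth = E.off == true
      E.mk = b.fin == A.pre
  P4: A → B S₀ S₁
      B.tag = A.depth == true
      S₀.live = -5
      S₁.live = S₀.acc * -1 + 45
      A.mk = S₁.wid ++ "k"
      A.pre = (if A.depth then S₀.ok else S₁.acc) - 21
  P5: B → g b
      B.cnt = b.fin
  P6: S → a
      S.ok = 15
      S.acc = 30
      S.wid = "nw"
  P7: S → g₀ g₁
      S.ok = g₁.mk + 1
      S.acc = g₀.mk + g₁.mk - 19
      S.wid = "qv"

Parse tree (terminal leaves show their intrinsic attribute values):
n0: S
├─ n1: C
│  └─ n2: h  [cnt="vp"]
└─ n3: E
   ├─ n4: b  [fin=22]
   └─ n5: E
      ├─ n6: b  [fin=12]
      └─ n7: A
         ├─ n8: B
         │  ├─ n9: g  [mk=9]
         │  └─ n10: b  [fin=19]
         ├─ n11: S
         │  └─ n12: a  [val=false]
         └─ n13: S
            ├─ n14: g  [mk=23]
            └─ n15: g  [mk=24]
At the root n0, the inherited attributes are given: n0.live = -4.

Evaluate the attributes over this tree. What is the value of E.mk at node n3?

1. n0.live = -4  [given at root]
2. n1.cnt = "zz"  ["zz"]
3. n1.acc = 1  [1]
4. n1.off = "wv"  ["wv"]
5. n2.cnt = "vp"  [terminal]
6. n1.wid = false  [C.acc > 1]
7. n3.off = true  [C.wid == false]
8. n4.fin = 22  [terminal]
9. n5.off = true  [true]
10. n6.fin = 12  [terminal]
11. n7.depth = true  [E.off == true]
12. n8.tag = true  [A.depth == true]
13. n9.mk = 9  [terminal]
14. n10.fin = 19  [terminal]
15. n8.cnt = 19  [b.fin]
16. n11.live = -5  [-5]
17. n12.val = false  [terminal]
18. n11.ok = 15  [15]
19. n11.acc = 30  [30]
20. n11.wid = "nw"  ["nw"]
21. n13.live = 15  [S₀.acc * -1 + 45]
22. n14.mk = 23  [terminal]
23. n15.mk = 24  [terminal]
24. n13.ok = 25  [g₁.mk + 1]
25. n13.acc = 28  [g₀.mk + g₁.mk - 19]
26. n13.wid = "qv"  ["qv"]
27. n7.mk = "qvk"  [S₁.wid ++ "k"]
28. n7.pre = -6  [(if A.depth then S₀.ok else S₁.acc) - 21]
29. n5.mk = false  [b.fin == A.pre]
30. n3.mk = true  [E₁.mk == false]
31. n0.ok = 9  [S.live + 13]
32. n0.acc = 28  [S.live + 32]
33. n0.wid = "pm"  ["pm"]

true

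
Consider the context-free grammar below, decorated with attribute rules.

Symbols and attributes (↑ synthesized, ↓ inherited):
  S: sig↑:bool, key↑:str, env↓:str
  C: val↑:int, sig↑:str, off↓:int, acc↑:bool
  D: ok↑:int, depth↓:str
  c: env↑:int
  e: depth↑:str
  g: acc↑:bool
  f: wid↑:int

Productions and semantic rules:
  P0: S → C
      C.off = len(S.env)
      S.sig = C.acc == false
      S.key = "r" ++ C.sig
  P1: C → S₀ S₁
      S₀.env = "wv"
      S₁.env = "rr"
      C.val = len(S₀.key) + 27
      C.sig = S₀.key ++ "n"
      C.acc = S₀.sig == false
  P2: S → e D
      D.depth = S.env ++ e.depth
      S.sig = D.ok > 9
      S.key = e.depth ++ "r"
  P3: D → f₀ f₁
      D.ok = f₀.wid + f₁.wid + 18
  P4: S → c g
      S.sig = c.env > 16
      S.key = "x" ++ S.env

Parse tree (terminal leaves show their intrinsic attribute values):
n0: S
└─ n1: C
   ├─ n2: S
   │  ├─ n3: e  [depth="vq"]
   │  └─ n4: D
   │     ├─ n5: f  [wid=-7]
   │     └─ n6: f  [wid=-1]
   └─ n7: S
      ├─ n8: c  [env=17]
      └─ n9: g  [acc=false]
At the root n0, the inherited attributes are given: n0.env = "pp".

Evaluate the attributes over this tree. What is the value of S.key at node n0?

1. n0.env = "pp"  [given at root]
2. n1.off = 2  [len(S.env)]
3. n2.env = "wv"  ["wv"]
4. n3.depth = "vq"  [terminal]
5. n4.depth = "wvvq"  [S.env ++ e.depth]
6. n5.wid = -7  [terminal]
7. n6.wid = -1  [terminal]
8. n4.ok = 10  [f₀.wid + f₁.wid + 18]
9. n2.sig = true  [D.ok > 9]
10. n2.key = "vqr"  [e.depth ++ "r"]
11. n7.env = "rr"  ["rr"]
12. n8.env = 17  [terminal]
13. n9.acc = false  [terminal]
14. n7.sig = true  [c.env > 16]
15. n7.key = "xrr"  ["x" ++ S.env]
16. n1.val = 30  [len(S₀.key) + 27]
17. n1.sig = "vqrn"  [S₀.key ++ "n"]
18. n1.acc = false  [S₀.sig == false]
19. n0.sig = true  [C.acc == false]
20. n0.key = "rvqrn"  ["r" ++ C.sig]

"rvqrn"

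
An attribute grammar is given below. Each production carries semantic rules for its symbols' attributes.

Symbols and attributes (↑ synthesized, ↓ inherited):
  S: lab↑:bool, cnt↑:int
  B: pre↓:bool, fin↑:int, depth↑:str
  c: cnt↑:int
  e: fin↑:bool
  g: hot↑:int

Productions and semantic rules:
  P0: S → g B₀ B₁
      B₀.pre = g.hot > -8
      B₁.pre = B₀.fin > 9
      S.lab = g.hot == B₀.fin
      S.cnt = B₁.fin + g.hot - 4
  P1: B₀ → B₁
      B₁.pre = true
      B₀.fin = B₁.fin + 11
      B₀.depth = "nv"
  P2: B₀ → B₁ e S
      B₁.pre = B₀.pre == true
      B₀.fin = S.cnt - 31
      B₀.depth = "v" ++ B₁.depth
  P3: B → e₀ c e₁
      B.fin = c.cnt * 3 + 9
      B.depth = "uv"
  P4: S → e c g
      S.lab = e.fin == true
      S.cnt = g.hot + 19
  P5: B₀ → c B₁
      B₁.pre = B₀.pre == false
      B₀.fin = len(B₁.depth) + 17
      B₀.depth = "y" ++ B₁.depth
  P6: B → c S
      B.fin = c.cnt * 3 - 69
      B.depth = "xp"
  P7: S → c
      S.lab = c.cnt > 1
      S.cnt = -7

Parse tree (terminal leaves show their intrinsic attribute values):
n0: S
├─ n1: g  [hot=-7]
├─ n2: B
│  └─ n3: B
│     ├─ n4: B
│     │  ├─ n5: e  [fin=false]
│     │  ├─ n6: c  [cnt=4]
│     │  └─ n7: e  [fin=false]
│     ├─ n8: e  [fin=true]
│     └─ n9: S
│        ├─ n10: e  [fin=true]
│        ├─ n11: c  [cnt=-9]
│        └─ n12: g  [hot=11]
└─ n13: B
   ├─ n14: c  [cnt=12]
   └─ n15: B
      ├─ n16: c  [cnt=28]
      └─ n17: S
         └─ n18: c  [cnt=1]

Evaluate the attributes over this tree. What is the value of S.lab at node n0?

1. n1.hot = -7  [terminal]
2. n2.pre = true  [g.hot > -8]
3. n3.pre = true  [true]
4. n4.pre = true  [B₀.pre == true]
5. n5.fin = false  [terminal]
6. n6.cnt = 4  [terminal]
7. n7.fin = false  [terminal]
8. n4.fin = 21  [c.cnt * 3 + 9]
9. n4.depth = "uv"  ["uv"]
10. n8.fin = true  [terminal]
11. n10.fin = true  [terminal]
12. n11.cnt = -9  [terminal]
13. n12.hot = 11  [terminal]
14. n9.lab = true  [e.fin == true]
15. n9.cnt = 30  [g.hot + 19]
16. n3.fin = -1  [S.cnt - 31]
17. n3.depth = "vuv"  ["v" ++ B₁.depth]
18. n2.fin = 10  [B₁.fin + 11]
19. n2.depth = "nv"  ["nv"]
20. n13.pre = true  [B₀.fin > 9]
21. n14.cnt = 12  [terminal]
22. n15.pre = false  [B₀.pre == false]
23. n16.cnt = 28  [terminal]
24. n18.cnt = 1  [terminal]
25. n17.lab = false  [c.cnt > 1]
26. n17.cnt = -7  [-7]
27. n15.fin = 15  [c.cnt * 3 - 69]
28. n15.depth = "xp"  ["xp"]
29. n13.fin = 19  [len(B₁.depth) + 17]
30. n13.depth = "yxp"  ["y" ++ B₁.depth]
31. n0.lab = false  [g.hot == B₀.fin]
32. n0.cnt = 8  [B₁.fin + g.hot - 4]

false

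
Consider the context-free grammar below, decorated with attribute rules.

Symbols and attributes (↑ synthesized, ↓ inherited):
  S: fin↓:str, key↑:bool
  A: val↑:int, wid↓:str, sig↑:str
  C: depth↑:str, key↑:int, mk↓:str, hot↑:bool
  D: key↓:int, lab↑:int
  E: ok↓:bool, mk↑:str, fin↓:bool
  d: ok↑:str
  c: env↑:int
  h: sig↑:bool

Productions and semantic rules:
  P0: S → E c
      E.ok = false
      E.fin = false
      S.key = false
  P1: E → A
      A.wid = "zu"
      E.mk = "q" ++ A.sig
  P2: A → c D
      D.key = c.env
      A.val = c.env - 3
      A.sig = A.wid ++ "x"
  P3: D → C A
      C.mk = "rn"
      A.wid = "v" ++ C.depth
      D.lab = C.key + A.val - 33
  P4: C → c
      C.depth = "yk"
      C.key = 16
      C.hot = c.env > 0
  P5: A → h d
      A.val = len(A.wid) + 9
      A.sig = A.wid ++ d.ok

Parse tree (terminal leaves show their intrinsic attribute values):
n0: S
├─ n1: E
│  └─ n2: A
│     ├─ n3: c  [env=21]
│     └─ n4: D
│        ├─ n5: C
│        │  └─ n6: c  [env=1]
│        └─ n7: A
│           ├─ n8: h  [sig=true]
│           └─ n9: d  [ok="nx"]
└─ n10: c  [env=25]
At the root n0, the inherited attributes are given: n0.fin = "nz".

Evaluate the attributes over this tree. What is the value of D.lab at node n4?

-5

1. n0.fin = "nz"  [given at root]
2. n1.ok = false  [false]
3. n1.fin = false  [false]
4. n2.wid = "zu"  ["zu"]
5. n3.env = 21  [terminal]
6. n4.key = 21  [c.env]
7. n5.mk = "rn"  ["rn"]
8. n6.env = 1  [terminal]
9. n5.depth = "yk"  ["yk"]
10. n5.key = 16  [16]
11. n5.hot = true  [c.env > 0]
12. n7.wid = "vyk"  ["v" ++ C.depth]
13. n8.sig = true  [terminal]
14. n9.ok = "nx"  [terminal]
15. n7.val = 12  [len(A.wid) + 9]
16. n7.sig = "vyknx"  [A.wid ++ d.ok]
17. n4.lab = -5  [C.key + A.val - 33]
18. n2.val = 18  [c.env - 3]
19. n2.sig = "zux"  [A.wid ++ "x"]
20. n1.mk = "qzux"  ["q" ++ A.sig]
21. n10.env = 25  [terminal]
22. n0.key = false  [false]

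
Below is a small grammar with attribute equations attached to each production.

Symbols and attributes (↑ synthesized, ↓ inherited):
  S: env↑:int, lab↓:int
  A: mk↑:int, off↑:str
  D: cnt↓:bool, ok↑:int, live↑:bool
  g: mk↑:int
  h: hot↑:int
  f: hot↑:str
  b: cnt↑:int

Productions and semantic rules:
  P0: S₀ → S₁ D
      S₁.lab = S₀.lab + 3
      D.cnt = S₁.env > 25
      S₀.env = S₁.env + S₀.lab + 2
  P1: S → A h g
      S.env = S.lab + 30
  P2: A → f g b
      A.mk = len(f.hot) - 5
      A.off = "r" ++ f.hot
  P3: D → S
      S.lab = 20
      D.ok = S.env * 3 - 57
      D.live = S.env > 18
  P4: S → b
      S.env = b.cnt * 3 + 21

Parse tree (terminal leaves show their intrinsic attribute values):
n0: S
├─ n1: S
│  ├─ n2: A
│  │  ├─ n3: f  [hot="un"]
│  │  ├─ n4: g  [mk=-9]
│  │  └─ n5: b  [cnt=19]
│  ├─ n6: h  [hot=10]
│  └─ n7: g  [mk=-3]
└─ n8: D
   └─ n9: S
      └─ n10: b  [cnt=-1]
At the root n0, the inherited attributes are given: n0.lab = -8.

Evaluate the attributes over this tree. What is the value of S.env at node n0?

1. n0.lab = -8  [given at root]
2. n1.lab = -5  [S₀.lab + 3]
3. n3.hot = "un"  [terminal]
4. n4.mk = -9  [terminal]
5. n5.cnt = 19  [terminal]
6. n2.mk = -3  [len(f.hot) - 5]
7. n2.off = "run"  ["r" ++ f.hot]
8. n6.hot = 10  [terminal]
9. n7.mk = -3  [terminal]
10. n1.env = 25  [S.lab + 30]
11. n8.cnt = false  [S₁.env > 25]
12. n9.lab = 20  [20]
13. n10.cnt = -1  [terminal]
14. n9.env = 18  [b.cnt * 3 + 21]
15. n8.ok = -3  [S.env * 3 - 57]
16. n8.live = false  [S.env > 18]
17. n0.env = 19  [S₁.env + S₀.lab + 2]

19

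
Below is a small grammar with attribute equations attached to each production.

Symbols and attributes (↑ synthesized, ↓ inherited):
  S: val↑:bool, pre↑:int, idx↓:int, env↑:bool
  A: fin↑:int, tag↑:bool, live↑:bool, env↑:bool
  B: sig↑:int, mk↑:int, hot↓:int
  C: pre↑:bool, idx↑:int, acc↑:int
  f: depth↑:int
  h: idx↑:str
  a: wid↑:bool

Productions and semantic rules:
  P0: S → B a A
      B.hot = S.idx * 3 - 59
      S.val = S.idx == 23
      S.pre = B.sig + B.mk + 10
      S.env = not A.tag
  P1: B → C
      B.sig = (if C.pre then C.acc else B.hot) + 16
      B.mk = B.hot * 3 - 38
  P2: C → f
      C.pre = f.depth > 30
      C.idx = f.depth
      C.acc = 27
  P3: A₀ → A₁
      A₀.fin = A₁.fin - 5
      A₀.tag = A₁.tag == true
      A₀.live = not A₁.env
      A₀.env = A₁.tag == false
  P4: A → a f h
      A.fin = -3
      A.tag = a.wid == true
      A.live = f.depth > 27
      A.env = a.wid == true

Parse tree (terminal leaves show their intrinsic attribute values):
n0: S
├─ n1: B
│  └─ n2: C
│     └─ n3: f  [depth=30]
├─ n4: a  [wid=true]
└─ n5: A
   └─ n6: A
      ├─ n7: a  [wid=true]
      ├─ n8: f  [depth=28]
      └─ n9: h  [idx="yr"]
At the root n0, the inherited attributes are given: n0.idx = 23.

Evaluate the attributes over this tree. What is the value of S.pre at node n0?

1. n0.idx = 23  [given at root]
2. n1.hot = 10  [S.idx * 3 - 59]
3. n3.depth = 30  [terminal]
4. n2.pre = false  [f.depth > 30]
5. n2.idx = 30  [f.depth]
6. n2.acc = 27  [27]
7. n1.sig = 26  [(if C.pre then C.acc else B.hot) + 16]
8. n1.mk = -8  [B.hot * 3 - 38]
9. n4.wid = true  [terminal]
10. n7.wid = true  [terminal]
11. n8.depth = 28  [terminal]
12. n9.idx = "yr"  [terminal]
13. n6.fin = -3  [-3]
14. n6.tag = true  [a.wid == true]
15. n6.live = true  [f.depth > 27]
16. n6.env = true  [a.wid == true]
17. n5.fin = -8  [A₁.fin - 5]
18. n5.tag = true  [A₁.tag == true]
19. n5.live = false  [not A₁.env]
20. n5.env = false  [A₁.tag == false]
21. n0.val = true  [S.idx == 23]
22. n0.pre = 28  [B.sig + B.mk + 10]
23. n0.env = false  [not A.tag]

28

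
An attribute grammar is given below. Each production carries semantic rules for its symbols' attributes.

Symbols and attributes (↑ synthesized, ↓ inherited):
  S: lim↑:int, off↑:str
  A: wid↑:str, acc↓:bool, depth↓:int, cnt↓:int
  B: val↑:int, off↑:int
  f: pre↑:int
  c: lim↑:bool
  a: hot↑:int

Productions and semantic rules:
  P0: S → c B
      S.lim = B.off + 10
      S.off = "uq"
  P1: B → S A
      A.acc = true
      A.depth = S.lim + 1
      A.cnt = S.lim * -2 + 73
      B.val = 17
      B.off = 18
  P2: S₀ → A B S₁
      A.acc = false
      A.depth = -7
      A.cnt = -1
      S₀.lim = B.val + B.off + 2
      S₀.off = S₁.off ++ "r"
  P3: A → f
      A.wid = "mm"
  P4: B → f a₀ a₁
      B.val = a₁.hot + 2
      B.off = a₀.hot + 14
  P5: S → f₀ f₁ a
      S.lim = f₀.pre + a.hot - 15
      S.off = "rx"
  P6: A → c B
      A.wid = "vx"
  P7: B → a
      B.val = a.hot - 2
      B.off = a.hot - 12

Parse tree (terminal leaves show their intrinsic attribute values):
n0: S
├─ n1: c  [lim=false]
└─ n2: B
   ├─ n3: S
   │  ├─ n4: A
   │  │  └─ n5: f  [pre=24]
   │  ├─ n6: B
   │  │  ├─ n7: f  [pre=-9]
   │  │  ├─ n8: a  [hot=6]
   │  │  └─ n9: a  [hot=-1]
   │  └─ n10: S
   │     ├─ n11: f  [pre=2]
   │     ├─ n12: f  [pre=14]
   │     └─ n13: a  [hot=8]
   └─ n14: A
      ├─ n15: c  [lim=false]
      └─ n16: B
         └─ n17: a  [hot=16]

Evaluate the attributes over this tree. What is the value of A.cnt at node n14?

1. n1.lim = false  [terminal]
2. n4.acc = false  [false]
3. n4.depth = -7  [-7]
4. n4.cnt = -1  [-1]
5. n5.pre = 24  [terminal]
6. n4.wid = "mm"  ["mm"]
7. n7.pre = -9  [terminal]
8. n8.hot = 6  [terminal]
9. n9.hot = -1  [terminal]
10. n6.val = 1  [a₁.hot + 2]
11. n6.off = 20  [a₀.hot + 14]
12. n11.pre = 2  [terminal]
13. n12.pre = 14  [terminal]
14. n13.hot = 8  [terminal]
15. n10.lim = -5  [f₀.pre + a.hot - 15]
16. n10.off = "rx"  ["rx"]
17. n3.lim = 23  [B.val + B.off + 2]
18. n3.off = "rxr"  [S₁.off ++ "r"]
19. n14.acc = true  [true]
20. n14.depth = 24  [S.lim + 1]
21. n14.cnt = 27  [S.lim * -2 + 73]
22. n15.lim = false  [terminal]
23. n17.hot = 16  [terminal]
24. n16.val = 14  [a.hot - 2]
25. n16.off = 4  [a.hot - 12]
26. n14.wid = "vx"  ["vx"]
27. n2.val = 17  [17]
28. n2.off = 18  [18]
29. n0.lim = 28  [B.off + 10]
30. n0.off = "uq"  ["uq"]

27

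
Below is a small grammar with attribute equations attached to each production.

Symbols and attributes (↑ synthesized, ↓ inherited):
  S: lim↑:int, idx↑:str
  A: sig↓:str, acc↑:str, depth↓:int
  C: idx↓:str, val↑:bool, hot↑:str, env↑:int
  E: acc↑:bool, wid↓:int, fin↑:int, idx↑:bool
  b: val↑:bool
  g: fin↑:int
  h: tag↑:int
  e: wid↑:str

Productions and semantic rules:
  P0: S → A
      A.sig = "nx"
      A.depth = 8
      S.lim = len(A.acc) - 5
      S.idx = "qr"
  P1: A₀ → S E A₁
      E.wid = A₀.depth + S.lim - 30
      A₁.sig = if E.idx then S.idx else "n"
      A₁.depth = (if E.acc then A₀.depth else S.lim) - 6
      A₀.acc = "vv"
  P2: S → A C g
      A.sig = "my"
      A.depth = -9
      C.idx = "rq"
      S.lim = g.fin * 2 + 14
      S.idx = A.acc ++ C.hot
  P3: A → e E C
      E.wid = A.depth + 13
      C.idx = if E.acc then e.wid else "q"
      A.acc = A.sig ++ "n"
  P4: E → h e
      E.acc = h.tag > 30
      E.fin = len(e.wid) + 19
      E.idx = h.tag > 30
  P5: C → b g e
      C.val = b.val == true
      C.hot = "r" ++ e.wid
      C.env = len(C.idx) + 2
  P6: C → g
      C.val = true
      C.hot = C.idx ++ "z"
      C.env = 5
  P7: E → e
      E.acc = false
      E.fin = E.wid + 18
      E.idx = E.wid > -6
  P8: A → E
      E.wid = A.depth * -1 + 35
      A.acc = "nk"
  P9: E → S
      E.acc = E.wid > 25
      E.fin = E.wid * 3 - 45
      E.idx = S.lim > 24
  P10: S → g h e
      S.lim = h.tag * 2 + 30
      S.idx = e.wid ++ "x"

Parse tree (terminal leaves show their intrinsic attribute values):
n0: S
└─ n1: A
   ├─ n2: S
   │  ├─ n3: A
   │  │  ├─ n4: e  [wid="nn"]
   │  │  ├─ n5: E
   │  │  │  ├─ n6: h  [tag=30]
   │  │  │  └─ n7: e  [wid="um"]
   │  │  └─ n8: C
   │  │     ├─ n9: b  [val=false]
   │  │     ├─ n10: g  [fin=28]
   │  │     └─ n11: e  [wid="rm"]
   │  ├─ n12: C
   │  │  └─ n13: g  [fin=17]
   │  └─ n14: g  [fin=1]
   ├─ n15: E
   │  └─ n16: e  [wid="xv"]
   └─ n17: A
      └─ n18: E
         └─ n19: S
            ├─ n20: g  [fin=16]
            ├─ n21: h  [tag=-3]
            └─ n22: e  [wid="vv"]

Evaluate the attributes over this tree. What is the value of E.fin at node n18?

30

1. n1.sig = "nx"  ["nx"]
2. n1.depth = 8  [8]
3. n3.sig = "my"  ["my"]
4. n3.depth = -9  [-9]
5. n4.wid = "nn"  [terminal]
6. n5.wid = 4  [A.depth + 13]
7. n6.tag = 30  [terminal]
8. n7.wid = "um"  [terminal]
9. n5.acc = false  [h.tag > 30]
10. n5.fin = 21  [len(e.wid) + 19]
11. n5.idx = false  [h.tag > 30]
12. n8.idx = "q"  [if E.acc then e.wid else "q"]
13. n9.val = false  [terminal]
14. n10.fin = 28  [terminal]
15. n11.wid = "rm"  [terminal]
16. n8.val = false  [b.val == true]
17. n8.hot = "rrm"  ["r" ++ e.wid]
18. n8.env = 3  [len(C.idx) + 2]
19. n3.acc = "myn"  [A.sig ++ "n"]
20. n12.idx = "rq"  ["rq"]
21. n13.fin = 17  [terminal]
22. n12.val = true  [true]
23. n12.hot = "rqz"  [C.idx ++ "z"]
24. n12.env = 5  [5]
25. n14.fin = 1  [terminal]
26. n2.lim = 16  [g.fin * 2 + 14]
27. n2.idx = "mynrqz"  [A.acc ++ C.hot]
28. n15.wid = -6  [A₀.depth + S.lim - 30]
29. n16.wid = "xv"  [terminal]
30. n15.acc = false  [false]
31. n15.fin = 12  [E.wid + 18]
32. n15.idx = false  [E.wid > -6]
33. n17.sig = "n"  [if E.idx then S.idx else "n"]
34. n17.depth = 10  [(if E.acc then A₀.depth else S.lim) - 6]
35. n18.wid = 25  [A.depth * -1 + 35]
36. n20.fin = 16  [terminal]
37. n21.tag = -3  [terminal]
38. n22.wid = "vv"  [terminal]
39. n19.lim = 24  [h.tag * 2 + 30]
40. n19.idx = "vvx"  [e.wid ++ "x"]
41. n18.acc = false  [E.wid > 25]
42. n18.fin = 30  [E.wid * 3 - 45]
43. n18.idx = false  [S.lim > 24]
44. n17.acc = "nk"  ["nk"]
45. n1.acc = "vv"  ["vv"]
46. n0.lim = -3  [len(A.acc) - 5]
47. n0.idx = "qr"  ["qr"]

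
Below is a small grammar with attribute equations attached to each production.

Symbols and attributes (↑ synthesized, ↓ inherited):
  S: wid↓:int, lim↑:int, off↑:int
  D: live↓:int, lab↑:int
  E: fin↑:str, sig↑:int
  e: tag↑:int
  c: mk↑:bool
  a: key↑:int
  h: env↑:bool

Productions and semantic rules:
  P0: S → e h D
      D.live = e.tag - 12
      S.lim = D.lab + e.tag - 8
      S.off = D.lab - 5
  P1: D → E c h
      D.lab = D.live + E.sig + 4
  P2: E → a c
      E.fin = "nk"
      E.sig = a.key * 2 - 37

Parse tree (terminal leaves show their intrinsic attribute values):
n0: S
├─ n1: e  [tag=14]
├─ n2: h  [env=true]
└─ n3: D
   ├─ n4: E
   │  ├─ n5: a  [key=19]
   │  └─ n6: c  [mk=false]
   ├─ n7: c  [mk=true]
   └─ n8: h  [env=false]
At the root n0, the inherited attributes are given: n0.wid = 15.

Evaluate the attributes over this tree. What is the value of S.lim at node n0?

13

1. n0.wid = 15  [given at root]
2. n1.tag = 14  [terminal]
3. n2.env = true  [terminal]
4. n3.live = 2  [e.tag - 12]
5. n5.key = 19  [terminal]
6. n6.mk = false  [terminal]
7. n4.fin = "nk"  ["nk"]
8. n4.sig = 1  [a.key * 2 - 37]
9. n7.mk = true  [terminal]
10. n8.env = false  [terminal]
11. n3.lab = 7  [D.live + E.sig + 4]
12. n0.lim = 13  [D.lab + e.tag - 8]
13. n0.off = 2  [D.lab - 5]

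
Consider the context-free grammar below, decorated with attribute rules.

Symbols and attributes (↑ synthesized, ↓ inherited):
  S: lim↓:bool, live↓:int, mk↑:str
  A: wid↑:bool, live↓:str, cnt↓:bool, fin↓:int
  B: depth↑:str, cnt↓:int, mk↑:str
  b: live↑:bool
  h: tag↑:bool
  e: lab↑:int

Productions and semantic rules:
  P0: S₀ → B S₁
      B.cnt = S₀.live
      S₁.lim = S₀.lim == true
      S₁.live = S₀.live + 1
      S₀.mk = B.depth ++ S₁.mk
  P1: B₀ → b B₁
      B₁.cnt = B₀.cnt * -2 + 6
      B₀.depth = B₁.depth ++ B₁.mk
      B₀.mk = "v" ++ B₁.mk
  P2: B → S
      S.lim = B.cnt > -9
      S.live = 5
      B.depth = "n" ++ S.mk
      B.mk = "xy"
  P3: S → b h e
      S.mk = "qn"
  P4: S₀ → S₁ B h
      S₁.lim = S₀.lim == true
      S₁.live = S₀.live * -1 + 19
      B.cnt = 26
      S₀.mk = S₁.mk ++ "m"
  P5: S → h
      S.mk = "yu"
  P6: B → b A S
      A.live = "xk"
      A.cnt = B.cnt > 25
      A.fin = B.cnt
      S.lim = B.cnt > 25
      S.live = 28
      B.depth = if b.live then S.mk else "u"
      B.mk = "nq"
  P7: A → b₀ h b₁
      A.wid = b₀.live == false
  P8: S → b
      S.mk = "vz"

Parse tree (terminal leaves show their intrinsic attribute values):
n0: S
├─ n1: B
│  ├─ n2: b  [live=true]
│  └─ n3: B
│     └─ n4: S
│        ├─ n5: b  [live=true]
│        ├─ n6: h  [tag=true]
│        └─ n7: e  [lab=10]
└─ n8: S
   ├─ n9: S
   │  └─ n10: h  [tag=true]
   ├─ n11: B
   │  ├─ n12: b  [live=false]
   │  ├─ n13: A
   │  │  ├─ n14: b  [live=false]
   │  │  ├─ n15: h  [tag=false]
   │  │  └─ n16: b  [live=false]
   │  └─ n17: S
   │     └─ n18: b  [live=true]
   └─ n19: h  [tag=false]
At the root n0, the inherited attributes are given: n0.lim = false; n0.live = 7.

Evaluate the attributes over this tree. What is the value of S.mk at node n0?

"nqnxyyum"

1. n0.lim = false  [given at root]
2. n0.live = 7  [given at root]
3. n1.cnt = 7  [S₀.live]
4. n2.live = true  [terminal]
5. n3.cnt = -8  [B₀.cnt * -2 + 6]
6. n4.lim = true  [B.cnt > -9]
7. n4.live = 5  [5]
8. n5.live = true  [terminal]
9. n6.tag = true  [terminal]
10. n7.lab = 10  [terminal]
11. n4.mk = "qn"  ["qn"]
12. n3.depth = "nqn"  ["n" ++ S.mk]
13. n3.mk = "xy"  ["xy"]
14. n1.depth = "nqnxy"  [B₁.depth ++ B₁.mk]
15. n1.mk = "vxy"  ["v" ++ B₁.mk]
16. n8.lim = false  [S₀.lim == true]
17. n8.live = 8  [S₀.live + 1]
18. n9.lim = false  [S₀.lim == true]
19. n9.live = 11  [S₀.live * -1 + 19]
20. n10.tag = true  [terminal]
21. n9.mk = "yu"  ["yu"]
22. n11.cnt = 26  [26]
23. n12.live = false  [terminal]
24. n13.live = "xk"  ["xk"]
25. n13.cnt = true  [B.cnt > 25]
26. n13.fin = 26  [B.cnt]
27. n14.live = false  [terminal]
28. n15.tag = false  [terminal]
29. n16.live = false  [terminal]
30. n13.wid = true  [b₀.live == false]
31. n17.lim = true  [B.cnt > 25]
32. n17.live = 28  [28]
33. n18.live = true  [terminal]
34. n17.mk = "vz"  ["vz"]
35. n11.depth = "u"  [if b.live then S.mk else "u"]
36. n11.mk = "nq"  ["nq"]
37. n19.tag = false  [terminal]
38. n8.mk = "yum"  [S₁.mk ++ "m"]
39. n0.mk = "nqnxyyum"  [B.depth ++ S₁.mk]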